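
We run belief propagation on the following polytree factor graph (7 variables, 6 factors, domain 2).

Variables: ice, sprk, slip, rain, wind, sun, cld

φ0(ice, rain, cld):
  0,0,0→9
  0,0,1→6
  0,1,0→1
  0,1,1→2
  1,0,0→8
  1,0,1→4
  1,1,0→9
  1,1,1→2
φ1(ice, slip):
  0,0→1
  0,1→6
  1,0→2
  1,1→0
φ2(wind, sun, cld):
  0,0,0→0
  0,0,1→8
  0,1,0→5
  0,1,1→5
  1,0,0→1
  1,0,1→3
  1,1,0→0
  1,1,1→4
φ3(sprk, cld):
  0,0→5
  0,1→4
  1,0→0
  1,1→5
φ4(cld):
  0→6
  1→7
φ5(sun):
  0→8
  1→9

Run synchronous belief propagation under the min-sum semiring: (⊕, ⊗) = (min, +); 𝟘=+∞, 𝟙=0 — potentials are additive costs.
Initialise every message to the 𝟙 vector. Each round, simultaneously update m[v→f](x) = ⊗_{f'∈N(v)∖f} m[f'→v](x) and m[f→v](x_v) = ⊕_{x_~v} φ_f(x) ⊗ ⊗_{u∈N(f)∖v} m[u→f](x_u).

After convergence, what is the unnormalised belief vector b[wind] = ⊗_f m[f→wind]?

init: all messages = 𝟙 over 2 values
r1 m[φ0→ice] = [1, 2]
r1 m[φ0→rain] = [4, 1]
r1 m[φ0→cld] = [1, 2]
r1 m[φ1→ice] = [1, 0]
r1 m[φ1→slip] = [1, 0]
r1 m[φ2→wind] = [0, 0]
r1 m[φ2→sun] = [0, 0]
r1 m[φ2→cld] = [0, 3]
r1 m[φ3→sprk] = [4, 0]
r1 m[φ3→cld] = [0, 4]
r1 m[φ4→cld] = [6, 7]
r1 m[φ5→sun] = [8, 9]
r1 m[ice→φ0] = [0, 0]
r1 m[ice→φ1] = [0, 0]
r1 m[sprk→φ3] = [0, 0]
r1 m[slip→φ1] = [0, 0]
r1 m[rain→φ0] = [0, 0]
r1 m[wind→φ2] = [0, 0]
r1 m[sun→φ2] = [0, 0]
r1 m[sun→φ5] = [0, 0]
r1 m[cld→φ0] = [0, 0]
r1 m[cld→φ2] = [0, 0]
r1 m[cld→φ3] = [0, 0]
r1 m[cld→φ4] = [0, 0]
r2 m[φ0→ice] = [1, 2]
r2 m[φ0→rain] = [4, 1]
r2 m[φ0→cld] = [1, 2]
r2 m[φ1→ice] = [1, 0]
r2 m[φ1→slip] = [1, 0]
r2 m[φ2→wind] = [0, 0]
r2 m[φ2→sun] = [0, 0]
r2 m[φ2→cld] = [0, 3]
r2 m[φ3→sprk] = [4, 0]
r2 m[φ3→cld] = [0, 4]
r2 m[φ4→cld] = [6, 7]
r2 m[φ5→sun] = [8, 9]
r2 m[ice→φ0] = [1, 0]
r2 m[ice→φ1] = [1, 2]
r2 m[sprk→φ3] = [0, 0]
r2 m[slip→φ1] = [0, 0]
r2 m[rain→φ0] = [0, 0]
r2 m[wind→φ2] = [0, 0]
r2 m[sun→φ2] = [8, 9]
r2 m[sun→φ5] = [0, 0]
r2 m[cld→φ0] = [6, 14]
r2 m[cld→φ2] = [7, 13]
r2 m[cld→φ3] = [7, 12]
r2 m[cld→φ4] = [1, 9]
r3 m[φ0→ice] = [7, 14]
r3 m[φ0→rain] = [14, 8]
r3 m[φ0→cld] = [2, 2]
r3 m[φ1→ice] = [1, 0]
r3 m[φ1→slip] = [2, 2]
r3 m[φ2→wind] = [15, 16]
r3 m[φ2→sun] = [7, 7]
r3 m[φ2→cld] = [8, 11]
r3 m[φ3→sprk] = [12, 7]
r3 m[φ3→cld] = [0, 4]
r3 m[φ4→cld] = [6, 7]
r3 m[φ5→sun] = [8, 9]
r3 m[ice→φ0] = [1, 0]
r3 m[ice→φ1] = [1, 2]
r3 m[sprk→φ3] = [0, 0]
r3 m[slip→φ1] = [0, 0]
r3 m[rain→φ0] = [0, 0]
r3 m[wind→φ2] = [0, 0]
r3 m[sun→φ2] = [8, 9]
r3 m[sun→φ5] = [0, 0]
r3 m[cld→φ0] = [6, 14]
r3 m[cld→φ2] = [7, 13]
r3 m[cld→φ3] = [7, 12]
r3 m[cld→φ4] = [1, 9]
r4 m[φ0→ice] = [7, 14]
r4 m[φ0→rain] = [14, 8]
r4 m[φ0→cld] = [2, 2]
r4 m[φ1→ice] = [1, 0]
r4 m[φ1→slip] = [2, 2]
r4 m[φ2→wind] = [15, 16]
r4 m[φ2→sun] = [7, 7]
r4 m[φ2→cld] = [8, 11]
r4 m[φ3→sprk] = [12, 7]
r4 m[φ3→cld] = [0, 4]
r4 m[φ4→cld] = [6, 7]
r4 m[φ5→sun] = [8, 9]
r4 m[ice→φ0] = [1, 0]
r4 m[ice→φ1] = [7, 14]
r4 m[sprk→φ3] = [0, 0]
r4 m[slip→φ1] = [0, 0]
r4 m[rain→φ0] = [0, 0]
r4 m[wind→φ2] = [0, 0]
r4 m[sun→φ2] = [8, 9]
r4 m[sun→φ5] = [7, 7]
r4 m[cld→φ0] = [14, 22]
r4 m[cld→φ2] = [8, 13]
r4 m[cld→φ3] = [16, 20]
r4 m[cld→φ4] = [10, 17]
r5 m[φ0→ice] = [15, 22]
r5 m[φ0→rain] = [22, 16]
r5 m[φ0→cld] = [2, 2]
r5 m[φ1→ice] = [1, 0]
r5 m[φ1→slip] = [8, 13]
r5 m[φ2→wind] = [16, 17]
r5 m[φ2→sun] = [8, 8]
r5 m[φ2→cld] = [8, 11]
r5 m[φ3→sprk] = [21, 16]
r5 m[φ3→cld] = [0, 4]
r5 m[φ4→cld] = [6, 7]
r5 m[φ5→sun] = [8, 9]
r5 m[ice→φ0] = [1, 0]
r5 m[ice→φ1] = [7, 14]
r5 m[sprk→φ3] = [0, 0]
r5 m[slip→φ1] = [0, 0]
r5 m[rain→φ0] = [0, 0]
r5 m[wind→φ2] = [0, 0]
r5 m[sun→φ2] = [8, 9]
r5 m[sun→φ5] = [7, 7]
r5 m[cld→φ0] = [14, 22]
r5 m[cld→φ2] = [8, 13]
r5 m[cld→φ3] = [16, 20]
r5 m[cld→φ4] = [10, 17]
r6 m[φ0→ice] = [15, 22]
r6 m[φ0→rain] = [22, 16]
r6 m[φ0→cld] = [2, 2]
r6 m[φ1→ice] = [1, 0]
r6 m[φ1→slip] = [8, 13]
r6 m[φ2→wind] = [16, 17]
r6 m[φ2→sun] = [8, 8]
r6 m[φ2→cld] = [8, 11]
r6 m[φ3→sprk] = [21, 16]
r6 m[φ3→cld] = [0, 4]
r6 m[φ4→cld] = [6, 7]
r6 m[φ5→sun] = [8, 9]
r6 m[ice→φ0] = [1, 0]
r6 m[ice→φ1] = [15, 22]
r6 m[sprk→φ3] = [0, 0]
r6 m[slip→φ1] = [0, 0]
r6 m[rain→φ0] = [0, 0]
r6 m[wind→φ2] = [0, 0]
r6 m[sun→φ2] = [8, 9]
r6 m[sun→φ5] = [8, 8]
r6 m[cld→φ0] = [14, 22]
r6 m[cld→φ2] = [8, 13]
r6 m[cld→φ3] = [16, 20]
r6 m[cld→φ4] = [10, 17]
r7 m[φ0→ice] = [15, 22]
r7 m[φ0→rain] = [22, 16]
r7 m[φ0→cld] = [2, 2]
r7 m[φ1→ice] = [1, 0]
r7 m[φ1→slip] = [16, 21]
r7 m[φ2→wind] = [16, 17]
r7 m[φ2→sun] = [8, 8]
r7 m[φ2→cld] = [8, 11]
r7 m[φ3→sprk] = [21, 16]
r7 m[φ3→cld] = [0, 4]
r7 m[φ4→cld] = [6, 7]
r7 m[φ5→sun] = [8, 9]
r7 m[ice→φ0] = [1, 0]
r7 m[ice→φ1] = [15, 22]
r7 m[sprk→φ3] = [0, 0]
r7 m[slip→φ1] = [0, 0]
r7 m[rain→φ0] = [0, 0]
r7 m[wind→φ2] = [0, 0]
r7 m[sun→φ2] = [8, 9]
r7 m[sun→φ5] = [8, 8]
r7 m[cld→φ0] = [14, 22]
r7 m[cld→φ2] = [8, 13]
r7 m[cld→φ3] = [16, 20]
r7 m[cld→φ4] = [10, 17]
r8 m[φ0→ice] = [15, 22]
r8 m[φ0→rain] = [22, 16]
r8 m[φ0→cld] = [2, 2]
r8 m[φ1→ice] = [1, 0]
r8 m[φ1→slip] = [16, 21]
r8 m[φ2→wind] = [16, 17]
r8 m[φ2→sun] = [8, 8]
r8 m[φ2→cld] = [8, 11]
r8 m[φ3→sprk] = [21, 16]
r8 m[φ3→cld] = [0, 4]
r8 m[φ4→cld] = [6, 7]
r8 m[φ5→sun] = [8, 9]
r8 m[ice→φ0] = [1, 0]
r8 m[ice→φ1] = [15, 22]
r8 m[sprk→φ3] = [0, 0]
r8 m[slip→φ1] = [0, 0]
r8 m[rain→φ0] = [0, 0]
r8 m[wind→φ2] = [0, 0]
r8 m[sun→φ2] = [8, 9]
r8 m[sun→φ5] = [8, 8]
r8 m[cld→φ0] = [14, 22]
r8 m[cld→φ2] = [8, 13]
r8 m[cld→φ3] = [16, 20]
r8 m[cld→φ4] = [10, 17]
fixed point reached at round 8
b[wind] = ⊗ incoming = [16, 17]

b[wind] = [16, 17]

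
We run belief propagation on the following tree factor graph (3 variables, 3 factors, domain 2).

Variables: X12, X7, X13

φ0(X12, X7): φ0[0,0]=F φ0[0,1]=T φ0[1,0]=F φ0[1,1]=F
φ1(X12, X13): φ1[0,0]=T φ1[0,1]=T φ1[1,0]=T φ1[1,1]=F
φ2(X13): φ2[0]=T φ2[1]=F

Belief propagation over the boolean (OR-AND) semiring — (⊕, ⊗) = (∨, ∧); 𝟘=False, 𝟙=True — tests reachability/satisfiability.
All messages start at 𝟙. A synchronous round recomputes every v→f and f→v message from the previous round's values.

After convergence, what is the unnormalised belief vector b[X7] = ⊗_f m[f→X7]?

init: all messages = 𝟙 over 2 values
r1 m[φ0→X12] = [T, F]
r1 m[φ0→X7] = [F, T]
r1 m[φ1→X12] = [T, T]
r1 m[φ1→X13] = [T, T]
r1 m[φ2→X13] = [T, F]
r1 m[X12→φ0] = [T, T]
r1 m[X12→φ1] = [T, T]
r1 m[X7→φ0] = [T, T]
r1 m[X13→φ1] = [T, T]
r1 m[X13→φ2] = [T, T]
r2 m[φ0→X12] = [T, F]
r2 m[φ0→X7] = [F, T]
r2 m[φ1→X12] = [T, T]
r2 m[φ1→X13] = [T, T]
r2 m[φ2→X13] = [T, F]
r2 m[X12→φ0] = [T, T]
r2 m[X12→φ1] = [T, F]
r2 m[X7→φ0] = [T, T]
r2 m[X13→φ1] = [T, F]
r2 m[X13→φ2] = [T, T]
r3 m[φ0→X12] = [T, F]
r3 m[φ0→X7] = [F, T]
r3 m[φ1→X12] = [T, T]
r3 m[φ1→X13] = [T, T]
r3 m[φ2→X13] = [T, F]
r3 m[X12→φ0] = [T, T]
r3 m[X12→φ1] = [T, F]
r3 m[X7→φ0] = [T, T]
r3 m[X13→φ1] = [T, F]
r3 m[X13→φ2] = [T, T]
fixed point reached at round 3
b[X7] = ⊗ incoming = [F, T]

b[X7] = [F, T]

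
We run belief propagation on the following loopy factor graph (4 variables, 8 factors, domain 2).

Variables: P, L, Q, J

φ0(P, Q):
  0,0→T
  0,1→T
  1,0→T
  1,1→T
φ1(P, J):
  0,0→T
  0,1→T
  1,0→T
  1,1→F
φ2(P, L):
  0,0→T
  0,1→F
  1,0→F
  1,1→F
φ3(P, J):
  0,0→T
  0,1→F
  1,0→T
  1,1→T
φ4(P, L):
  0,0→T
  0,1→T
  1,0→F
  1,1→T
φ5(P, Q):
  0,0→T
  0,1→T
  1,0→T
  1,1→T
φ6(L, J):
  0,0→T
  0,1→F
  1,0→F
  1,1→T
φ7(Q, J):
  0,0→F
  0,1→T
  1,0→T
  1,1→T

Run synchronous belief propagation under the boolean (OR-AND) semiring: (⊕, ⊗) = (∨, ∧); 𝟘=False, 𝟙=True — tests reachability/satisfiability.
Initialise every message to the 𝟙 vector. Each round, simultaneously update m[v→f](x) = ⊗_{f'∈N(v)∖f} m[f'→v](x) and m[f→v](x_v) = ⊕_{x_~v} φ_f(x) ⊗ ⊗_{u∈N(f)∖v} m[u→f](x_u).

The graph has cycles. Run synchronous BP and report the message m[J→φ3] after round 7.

init: all messages = 𝟙 over 2 values
r1 m[φ0→P] = [T, T]
r1 m[φ0→Q] = [T, T]
r1 m[φ1→P] = [T, T]
r1 m[φ1→J] = [T, T]
r1 m[φ2→P] = [T, F]
r1 m[φ2→L] = [T, F]
r1 m[φ3→P] = [T, T]
r1 m[φ3→J] = [T, T]
r1 m[φ4→P] = [T, T]
r1 m[φ4→L] = [T, T]
r1 m[φ5→P] = [T, T]
r1 m[φ5→Q] = [T, T]
r1 m[φ6→L] = [T, T]
r1 m[φ6→J] = [T, T]
r1 m[φ7→Q] = [T, T]
r1 m[φ7→J] = [T, T]
r1 m[P→φ0] = [T, T]
r1 m[P→φ1] = [T, T]
r1 m[P→φ2] = [T, T]
r1 m[P→φ3] = [T, T]
r1 m[P→φ4] = [T, T]
r1 m[P→φ5] = [T, T]
r1 m[L→φ2] = [T, T]
r1 m[L→φ4] = [T, T]
r1 m[L→φ6] = [T, T]
r1 m[Q→φ0] = [T, T]
r1 m[Q→φ5] = [T, T]
r1 m[Q→φ7] = [T, T]
r1 m[J→φ1] = [T, T]
r1 m[J→φ3] = [T, T]
r1 m[J→φ6] = [T, T]
r1 m[J→φ7] = [T, T]
r2 m[φ0→P] = [T, T]
r2 m[φ0→Q] = [T, T]
r2 m[φ1→P] = [T, T]
r2 m[φ1→J] = [T, T]
r2 m[φ2→P] = [T, F]
r2 m[φ2→L] = [T, F]
r2 m[φ3→P] = [T, T]
r2 m[φ3→J] = [T, T]
r2 m[φ4→P] = [T, T]
r2 m[φ4→L] = [T, T]
r2 m[φ5→P] = [T, T]
r2 m[φ5→Q] = [T, T]
r2 m[φ6→L] = [T, T]
r2 m[φ6→J] = [T, T]
r2 m[φ7→Q] = [T, T]
r2 m[φ7→J] = [T, T]
r2 m[P→φ0] = [T, F]
r2 m[P→φ1] = [T, F]
r2 m[P→φ2] = [T, T]
r2 m[P→φ3] = [T, F]
r2 m[P→φ4] = [T, F]
r2 m[P→φ5] = [T, F]
r2 m[L→φ2] = [T, T]
r2 m[L→φ4] = [T, F]
r2 m[L→φ6] = [T, F]
r2 m[Q→φ0] = [T, T]
r2 m[Q→φ5] = [T, T]
r2 m[Q→φ7] = [T, T]
r2 m[J→φ1] = [T, T]
r2 m[J→φ3] = [T, T]
r2 m[J→φ6] = [T, T]
r2 m[J→φ7] = [T, T]
r3 m[φ0→P] = [T, T]
r3 m[φ0→Q] = [T, T]
r3 m[φ1→P] = [T, T]
r3 m[φ1→J] = [T, T]
r3 m[φ2→P] = [T, F]
r3 m[φ2→L] = [T, F]
r3 m[φ3→P] = [T, T]
r3 m[φ3→J] = [T, F]
r3 m[φ4→P] = [T, F]
r3 m[φ4→L] = [T, T]
r3 m[φ5→P] = [T, T]
r3 m[φ5→Q] = [T, T]
r3 m[φ6→L] = [T, T]
r3 m[φ6→J] = [T, F]
r3 m[φ7→Q] = [T, T]
r3 m[φ7→J] = [T, T]
r3 m[P→φ0] = [T, F]
r3 m[P→φ1] = [T, F]
r3 m[P→φ2] = [T, T]
r3 m[P→φ3] = [T, F]
r3 m[P→φ4] = [T, F]
r3 m[P→φ5] = [T, F]
r3 m[L→φ2] = [T, T]
r3 m[L→φ4] = [T, F]
r3 m[L→φ6] = [T, F]
r3 m[Q→φ0] = [T, T]
r3 m[Q→φ5] = [T, T]
r3 m[Q→φ7] = [T, T]
r3 m[J→φ1] = [T, T]
r3 m[J→φ3] = [T, T]
r3 m[J→φ6] = [T, T]
r3 m[J→φ7] = [T, T]
r4 m[φ0→P] = [T, T]
r4 m[φ0→Q] = [T, T]
r4 m[φ1→P] = [T, T]
r4 m[φ1→J] = [T, T]
r4 m[φ2→P] = [T, F]
r4 m[φ2→L] = [T, F]
r4 m[φ3→P] = [T, T]
r4 m[φ3→J] = [T, F]
r4 m[φ4→P] = [T, F]
r4 m[φ4→L] = [T, T]
r4 m[φ5→P] = [T, T]
r4 m[φ5→Q] = [T, T]
r4 m[φ6→L] = [T, T]
r4 m[φ6→J] = [T, F]
r4 m[φ7→Q] = [T, T]
r4 m[φ7→J] = [T, T]
r4 m[P→φ0] = [T, F]
r4 m[P→φ1] = [T, F]
r4 m[P→φ2] = [T, F]
r4 m[P→φ3] = [T, F]
r4 m[P→φ4] = [T, F]
r4 m[P→φ5] = [T, F]
r4 m[L→φ2] = [T, T]
r4 m[L→φ4] = [T, F]
r4 m[L→φ6] = [T, F]
r4 m[Q→φ0] = [T, T]
r4 m[Q→φ5] = [T, T]
r4 m[Q→φ7] = [T, T]
r4 m[J→φ1] = [T, F]
r4 m[J→φ3] = [T, F]
r4 m[J→φ6] = [T, F]
r4 m[J→φ7] = [T, F]
r5 m[φ0→P] = [T, T]
r5 m[φ0→Q] = [T, T]
r5 m[φ1→P] = [T, T]
r5 m[φ1→J] = [T, T]
r5 m[φ2→P] = [T, F]
r5 m[φ2→L] = [T, F]
r5 m[φ3→P] = [T, T]
r5 m[φ3→J] = [T, F]
r5 m[φ4→P] = [T, F]
r5 m[φ4→L] = [T, T]
r5 m[φ5→P] = [T, T]
r5 m[φ5→Q] = [T, T]
r5 m[φ6→L] = [T, F]
r5 m[φ6→J] = [T, F]
r5 m[φ7→Q] = [F, T]
r5 m[φ7→J] = [T, T]
r5 m[P→φ0] = [T, F]
r5 m[P→φ1] = [T, F]
r5 m[P→φ2] = [T, F]
r5 m[P→φ3] = [T, F]
r5 m[P→φ4] = [T, F]
r5 m[P→φ5] = [T, F]
r5 m[L→φ2] = [T, T]
r5 m[L→φ4] = [T, F]
r5 m[L→φ6] = [T, F]
r5 m[Q→φ0] = [T, T]
r5 m[Q→φ5] = [T, T]
r5 m[Q→φ7] = [T, T]
r5 m[J→φ1] = [T, F]
r5 m[J→φ3] = [T, F]
r5 m[J→φ6] = [T, F]
r5 m[J→φ7] = [T, F]
r6 m[φ0→P] = [T, T]
r6 m[φ0→Q] = [T, T]
r6 m[φ1→P] = [T, T]
r6 m[φ1→J] = [T, T]
r6 m[φ2→P] = [T, F]
r6 m[φ2→L] = [T, F]
r6 m[φ3→P] = [T, T]
r6 m[φ3→J] = [T, F]
r6 m[φ4→P] = [T, F]
r6 m[φ4→L] = [T, T]
r6 m[φ5→P] = [T, T]
r6 m[φ5→Q] = [T, T]
r6 m[φ6→L] = [T, F]
r6 m[φ6→J] = [T, F]
r6 m[φ7→Q] = [F, T]
r6 m[φ7→J] = [T, T]
r6 m[P→φ0] = [T, F]
r6 m[P→φ1] = [T, F]
r6 m[P→φ2] = [T, F]
r6 m[P→φ3] = [T, F]
r6 m[P→φ4] = [T, F]
r6 m[P→φ5] = [T, F]
r6 m[L→φ2] = [T, F]
r6 m[L→φ4] = [T, F]
r6 m[L→φ6] = [T, F]
r6 m[Q→φ0] = [F, T]
r6 m[Q→φ5] = [F, T]
r6 m[Q→φ7] = [T, T]
r6 m[J→φ1] = [T, F]
r6 m[J→φ3] = [T, F]
r6 m[J→φ6] = [T, F]
r6 m[J→φ7] = [T, F]
r7 m[φ0→P] = [T, T]
r7 m[φ0→Q] = [T, T]
r7 m[φ1→P] = [T, T]
r7 m[φ1→J] = [T, T]
r7 m[φ2→P] = [T, F]
r7 m[φ2→L] = [T, F]
r7 m[φ3→P] = [T, T]
r7 m[φ3→J] = [T, F]
r7 m[φ4→P] = [T, F]
r7 m[φ4→L] = [T, T]
r7 m[φ5→P] = [T, T]
r7 m[φ5→Q] = [T, T]
r7 m[φ6→L] = [T, F]
r7 m[φ6→J] = [T, F]
r7 m[φ7→Q] = [F, T]
r7 m[φ7→J] = [T, T]
r7 m[P→φ0] = [T, F]
r7 m[P→φ1] = [T, F]
r7 m[P→φ2] = [T, F]
r7 m[P→φ3] = [T, F]
r7 m[P→φ4] = [T, F]
r7 m[P→φ5] = [T, F]
r7 m[L→φ2] = [T, F]
r7 m[L→φ4] = [T, F]
r7 m[L→φ6] = [T, F]
r7 m[Q→φ0] = [F, T]
r7 m[Q→φ5] = [F, T]
r7 m[Q→φ7] = [T, T]
r7 m[J→φ1] = [T, F]
r7 m[J→φ3] = [T, F]
r7 m[J→φ6] = [T, F]
r7 m[J→φ7] = [T, F]
fixed point reached at round 7

message @ round 7 = [T, F]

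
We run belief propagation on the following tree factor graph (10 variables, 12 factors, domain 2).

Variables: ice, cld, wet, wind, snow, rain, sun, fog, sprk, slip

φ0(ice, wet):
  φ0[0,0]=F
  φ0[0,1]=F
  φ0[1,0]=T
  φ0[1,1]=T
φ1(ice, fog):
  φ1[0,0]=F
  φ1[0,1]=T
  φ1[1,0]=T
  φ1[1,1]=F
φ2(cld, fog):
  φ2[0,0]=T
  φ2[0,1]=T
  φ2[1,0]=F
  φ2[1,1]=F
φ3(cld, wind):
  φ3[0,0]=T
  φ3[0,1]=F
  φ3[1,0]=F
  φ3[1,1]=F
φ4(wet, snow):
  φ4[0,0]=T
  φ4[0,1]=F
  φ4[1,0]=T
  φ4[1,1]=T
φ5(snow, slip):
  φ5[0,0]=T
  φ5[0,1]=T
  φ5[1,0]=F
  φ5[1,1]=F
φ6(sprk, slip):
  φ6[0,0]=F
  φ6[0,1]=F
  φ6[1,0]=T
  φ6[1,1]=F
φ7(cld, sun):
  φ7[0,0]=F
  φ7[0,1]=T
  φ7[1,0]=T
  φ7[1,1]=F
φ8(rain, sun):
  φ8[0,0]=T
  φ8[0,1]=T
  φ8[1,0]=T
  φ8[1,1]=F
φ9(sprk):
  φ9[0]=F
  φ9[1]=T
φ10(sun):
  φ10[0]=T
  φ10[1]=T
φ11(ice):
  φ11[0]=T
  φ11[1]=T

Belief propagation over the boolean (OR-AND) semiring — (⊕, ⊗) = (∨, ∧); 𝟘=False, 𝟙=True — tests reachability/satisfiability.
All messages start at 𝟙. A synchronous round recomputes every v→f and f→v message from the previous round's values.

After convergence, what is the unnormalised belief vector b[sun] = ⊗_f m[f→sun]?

init: all messages = 𝟙 over 2 values
r1 m[φ0→ice] = [F, T]
r1 m[φ0→wet] = [T, T]
r1 m[φ1→ice] = [T, T]
r1 m[φ1→fog] = [T, T]
r1 m[φ2→cld] = [T, F]
r1 m[φ2→fog] = [T, T]
r1 m[φ3→cld] = [T, F]
r1 m[φ3→wind] = [T, F]
r1 m[φ4→wet] = [T, T]
r1 m[φ4→snow] = [T, T]
r1 m[φ5→snow] = [T, F]
r1 m[φ5→slip] = [T, T]
r1 m[φ6→sprk] = [F, T]
r1 m[φ6→slip] = [T, F]
r1 m[φ7→cld] = [T, T]
r1 m[φ7→sun] = [T, T]
r1 m[φ8→rain] = [T, T]
r1 m[φ8→sun] = [T, T]
r1 m[φ9→sprk] = [F, T]
r1 m[φ10→sun] = [T, T]
r1 m[φ11→ice] = [T, T]
r1 m[ice→φ0] = [T, T]
r1 m[ice→φ1] = [T, T]
r1 m[ice→φ11] = [T, T]
r1 m[cld→φ2] = [T, T]
r1 m[cld→φ3] = [T, T]
r1 m[cld→φ7] = [T, T]
r1 m[wet→φ0] = [T, T]
r1 m[wet→φ4] = [T, T]
r1 m[wind→φ3] = [T, T]
r1 m[snow→φ4] = [T, T]
r1 m[snow→φ5] = [T, T]
r1 m[rain→φ8] = [T, T]
r1 m[sun→φ7] = [T, T]
r1 m[sun→φ8] = [T, T]
r1 m[sun→φ10] = [T, T]
r1 m[fog→φ1] = [T, T]
r1 m[fog→φ2] = [T, T]
r1 m[sprk→φ6] = [T, T]
r1 m[sprk→φ9] = [T, T]
r1 m[slip→φ5] = [T, T]
r1 m[slip→φ6] = [T, T]
r2 m[φ0→ice] = [F, T]
r2 m[φ0→wet] = [T, T]
r2 m[φ1→ice] = [T, T]
r2 m[φ1→fog] = [T, T]
r2 m[φ2→cld] = [T, F]
r2 m[φ2→fog] = [T, T]
r2 m[φ3→cld] = [T, F]
r2 m[φ3→wind] = [T, F]
r2 m[φ4→wet] = [T, T]
r2 m[φ4→snow] = [T, T]
r2 m[φ5→snow] = [T, F]
r2 m[φ5→slip] = [T, T]
r2 m[φ6→sprk] = [F, T]
r2 m[φ6→slip] = [T, F]
r2 m[φ7→cld] = [T, T]
r2 m[φ7→sun] = [T, T]
r2 m[φ8→rain] = [T, T]
r2 m[φ8→sun] = [T, T]
r2 m[φ9→sprk] = [F, T]
r2 m[φ10→sun] = [T, T]
r2 m[φ11→ice] = [T, T]
r2 m[ice→φ0] = [T, T]
r2 m[ice→φ1] = [F, T]
r2 m[ice→φ11] = [F, T]
r2 m[cld→φ2] = [T, F]
r2 m[cld→φ3] = [T, F]
r2 m[cld→φ7] = [T, F]
r2 m[wet→φ0] = [T, T]
r2 m[wet→φ4] = [T, T]
r2 m[wind→φ3] = [T, T]
r2 m[snow→φ4] = [T, F]
r2 m[snow→φ5] = [T, T]
r2 m[rain→φ8] = [T, T]
r2 m[sun→φ7] = [T, T]
r2 m[sun→φ8] = [T, T]
r2 m[sun→φ10] = [T, T]
r2 m[fog→φ1] = [T, T]
r2 m[fog→φ2] = [T, T]
r2 m[sprk→φ6] = [F, T]
r2 m[sprk→φ9] = [F, T]
r2 m[slip→φ5] = [T, F]
r2 m[slip→φ6] = [T, T]
r3 m[φ0→ice] = [F, T]
r3 m[φ0→wet] = [T, T]
r3 m[φ1→ice] = [T, T]
r3 m[φ1→fog] = [T, F]
r3 m[φ2→cld] = [T, F]
r3 m[φ2→fog] = [T, T]
r3 m[φ3→cld] = [T, F]
r3 m[φ3→wind] = [T, F]
r3 m[φ4→wet] = [T, T]
r3 m[φ4→snow] = [T, T]
r3 m[φ5→snow] = [T, F]
r3 m[φ5→slip] = [T, T]
r3 m[φ6→sprk] = [F, T]
r3 m[φ6→slip] = [T, F]
r3 m[φ7→cld] = [T, T]
r3 m[φ7→sun] = [F, T]
r3 m[φ8→rain] = [T, T]
r3 m[φ8→sun] = [T, T]
r3 m[φ9→sprk] = [F, T]
r3 m[φ10→sun] = [T, T]
r3 m[φ11→ice] = [T, T]
r3 m[ice→φ0] = [T, T]
r3 m[ice→φ1] = [F, T]
r3 m[ice→φ11] = [F, T]
r3 m[cld→φ2] = [T, F]
r3 m[cld→φ3] = [T, F]
r3 m[cld→φ7] = [T, F]
r3 m[wet→φ0] = [T, T]
r3 m[wet→φ4] = [T, T]
r3 m[wind→φ3] = [T, T]
r3 m[snow→φ4] = [T, F]
r3 m[snow→φ5] = [T, T]
r3 m[rain→φ8] = [T, T]
r3 m[sun→φ7] = [T, T]
r3 m[sun→φ8] = [T, T]
r3 m[sun→φ10] = [T, T]
r3 m[fog→φ1] = [T, T]
r3 m[fog→φ2] = [T, T]
r3 m[sprk→φ6] = [F, T]
r3 m[sprk→φ9] = [F, T]
r3 m[slip→φ5] = [T, F]
r3 m[slip→φ6] = [T, T]
r4 m[φ0→ice] = [F, T]
r4 m[φ0→wet] = [T, T]
r4 m[φ1→ice] = [T, T]
r4 m[φ1→fog] = [T, F]
r4 m[φ2→cld] = [T, F]
r4 m[φ2→fog] = [T, T]
r4 m[φ3→cld] = [T, F]
r4 m[φ3→wind] = [T, F]
r4 m[φ4→wet] = [T, T]
r4 m[φ4→snow] = [T, T]
r4 m[φ5→snow] = [T, F]
r4 m[φ5→slip] = [T, T]
r4 m[φ6→sprk] = [F, T]
r4 m[φ6→slip] = [T, F]
r4 m[φ7→cld] = [T, T]
r4 m[φ7→sun] = [F, T]
r4 m[φ8→rain] = [T, T]
r4 m[φ8→sun] = [T, T]
r4 m[φ9→sprk] = [F, T]
r4 m[φ10→sun] = [T, T]
r4 m[φ11→ice] = [T, T]
r4 m[ice→φ0] = [T, T]
r4 m[ice→φ1] = [F, T]
r4 m[ice→φ11] = [F, T]
r4 m[cld→φ2] = [T, F]
r4 m[cld→φ3] = [T, F]
r4 m[cld→φ7] = [T, F]
r4 m[wet→φ0] = [T, T]
r4 m[wet→φ4] = [T, T]
r4 m[wind→φ3] = [T, T]
r4 m[snow→φ4] = [T, F]
r4 m[snow→φ5] = [T, T]
r4 m[rain→φ8] = [T, T]
r4 m[sun→φ7] = [T, T]
r4 m[sun→φ8] = [F, T]
r4 m[sun→φ10] = [F, T]
r4 m[fog→φ1] = [T, T]
r4 m[fog→φ2] = [T, F]
r4 m[sprk→φ6] = [F, T]
r4 m[sprk→φ9] = [F, T]
r4 m[slip→φ5] = [T, F]
r4 m[slip→φ6] = [T, T]
r5 m[φ0→ice] = [F, T]
r5 m[φ0→wet] = [T, T]
r5 m[φ1→ice] = [T, T]
r5 m[φ1→fog] = [T, F]
r5 m[φ2→cld] = [T, F]
r5 m[φ2→fog] = [T, T]
r5 m[φ3→cld] = [T, F]
r5 m[φ3→wind] = [T, F]
r5 m[φ4→wet] = [T, T]
r5 m[φ4→snow] = [T, T]
r5 m[φ5→snow] = [T, F]
r5 m[φ5→slip] = [T, T]
r5 m[φ6→sprk] = [F, T]
r5 m[φ6→slip] = [T, F]
r5 m[φ7→cld] = [T, T]
r5 m[φ7→sun] = [F, T]
r5 m[φ8→rain] = [T, F]
r5 m[φ8→sun] = [T, T]
r5 m[φ9→sprk] = [F, T]
r5 m[φ10→sun] = [T, T]
r5 m[φ11→ice] = [T, T]
r5 m[ice→φ0] = [T, T]
r5 m[ice→φ1] = [F, T]
r5 m[ice→φ11] = [F, T]
r5 m[cld→φ2] = [T, F]
r5 m[cld→φ3] = [T, F]
r5 m[cld→φ7] = [T, F]
r5 m[wet→φ0] = [T, T]
r5 m[wet→φ4] = [T, T]
r5 m[wind→φ3] = [T, T]
r5 m[snow→φ4] = [T, F]
r5 m[snow→φ5] = [T, T]
r5 m[rain→φ8] = [T, T]
r5 m[sun→φ7] = [T, T]
r5 m[sun→φ8] = [F, T]
r5 m[sun→φ10] = [F, T]
r5 m[fog→φ1] = [T, T]
r5 m[fog→φ2] = [T, F]
r5 m[sprk→φ6] = [F, T]
r5 m[sprk→φ9] = [F, T]
r5 m[slip→φ5] = [T, F]
r5 m[slip→φ6] = [T, T]
r6 m[φ0→ice] = [F, T]
r6 m[φ0→wet] = [T, T]
r6 m[φ1→ice] = [T, T]
r6 m[φ1→fog] = [T, F]
r6 m[φ2→cld] = [T, F]
r6 m[φ2→fog] = [T, T]
r6 m[φ3→cld] = [T, F]
r6 m[φ3→wind] = [T, F]
r6 m[φ4→wet] = [T, T]
r6 m[φ4→snow] = [T, T]
r6 m[φ5→snow] = [T, F]
r6 m[φ5→slip] = [T, T]
r6 m[φ6→sprk] = [F, T]
r6 m[φ6→slip] = [T, F]
r6 m[φ7→cld] = [T, T]
r6 m[φ7→sun] = [F, T]
r6 m[φ8→rain] = [T, F]
r6 m[φ8→sun] = [T, T]
r6 m[φ9→sprk] = [F, T]
r6 m[φ10→sun] = [T, T]
r6 m[φ11→ice] = [T, T]
r6 m[ice→φ0] = [T, T]
r6 m[ice→φ1] = [F, T]
r6 m[ice→φ11] = [F, T]
r6 m[cld→φ2] = [T, F]
r6 m[cld→φ3] = [T, F]
r6 m[cld→φ7] = [T, F]
r6 m[wet→φ0] = [T, T]
r6 m[wet→φ4] = [T, T]
r6 m[wind→φ3] = [T, T]
r6 m[snow→φ4] = [T, F]
r6 m[snow→φ5] = [T, T]
r6 m[rain→φ8] = [T, T]
r6 m[sun→φ7] = [T, T]
r6 m[sun→φ8] = [F, T]
r6 m[sun→φ10] = [F, T]
r6 m[fog→φ1] = [T, T]
r6 m[fog→φ2] = [T, F]
r6 m[sprk→φ6] = [F, T]
r6 m[sprk→φ9] = [F, T]
r6 m[slip→φ5] = [T, F]
r6 m[slip→φ6] = [T, T]
fixed point reached at round 6
b[sun] = ⊗ incoming = [F, T]

b[sun] = [F, T]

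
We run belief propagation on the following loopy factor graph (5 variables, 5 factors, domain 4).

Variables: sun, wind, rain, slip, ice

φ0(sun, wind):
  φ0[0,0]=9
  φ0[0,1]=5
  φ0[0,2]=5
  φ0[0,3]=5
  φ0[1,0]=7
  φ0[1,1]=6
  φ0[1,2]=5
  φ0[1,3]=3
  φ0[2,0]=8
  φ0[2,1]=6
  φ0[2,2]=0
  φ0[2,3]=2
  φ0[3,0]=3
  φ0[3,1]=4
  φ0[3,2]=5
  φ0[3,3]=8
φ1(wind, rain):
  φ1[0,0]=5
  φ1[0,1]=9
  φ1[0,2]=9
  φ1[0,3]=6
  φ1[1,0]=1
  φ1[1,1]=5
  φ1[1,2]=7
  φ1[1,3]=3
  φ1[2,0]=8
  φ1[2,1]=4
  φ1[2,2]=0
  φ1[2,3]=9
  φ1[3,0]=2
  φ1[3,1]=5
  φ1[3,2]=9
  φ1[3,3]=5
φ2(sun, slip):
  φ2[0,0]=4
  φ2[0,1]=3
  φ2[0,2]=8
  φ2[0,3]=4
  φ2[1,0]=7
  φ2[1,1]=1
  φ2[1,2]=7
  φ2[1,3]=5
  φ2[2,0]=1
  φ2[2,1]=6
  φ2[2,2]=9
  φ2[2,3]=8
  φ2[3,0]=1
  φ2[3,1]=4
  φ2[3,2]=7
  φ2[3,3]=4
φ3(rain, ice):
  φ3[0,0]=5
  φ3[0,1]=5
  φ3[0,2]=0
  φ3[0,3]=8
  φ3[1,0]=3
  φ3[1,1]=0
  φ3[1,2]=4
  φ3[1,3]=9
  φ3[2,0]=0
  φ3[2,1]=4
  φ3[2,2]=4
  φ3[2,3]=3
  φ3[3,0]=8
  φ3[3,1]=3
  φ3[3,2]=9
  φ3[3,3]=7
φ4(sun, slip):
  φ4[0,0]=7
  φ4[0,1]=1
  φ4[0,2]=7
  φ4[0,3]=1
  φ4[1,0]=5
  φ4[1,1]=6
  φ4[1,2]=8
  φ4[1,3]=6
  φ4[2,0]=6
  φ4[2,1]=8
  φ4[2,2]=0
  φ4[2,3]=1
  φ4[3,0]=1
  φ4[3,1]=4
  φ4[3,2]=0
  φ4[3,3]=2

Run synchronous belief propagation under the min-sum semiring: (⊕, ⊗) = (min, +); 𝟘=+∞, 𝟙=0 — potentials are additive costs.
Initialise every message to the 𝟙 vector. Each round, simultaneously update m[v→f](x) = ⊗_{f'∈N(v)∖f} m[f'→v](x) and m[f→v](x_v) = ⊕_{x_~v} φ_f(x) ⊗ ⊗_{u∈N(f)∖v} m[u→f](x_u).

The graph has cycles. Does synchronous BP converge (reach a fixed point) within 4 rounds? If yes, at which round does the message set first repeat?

NOT CONVERGED within 4 rounds

init: all messages = 𝟙 over 4 values
r1 m[φ0→sun] = [5, 3, 0, 3]
r1 m[φ0→wind] = [3, 4, 0, 2]
r1 m[φ1→wind] = [5, 1, 0, 2]
r1 m[φ1→rain] = [1, 4, 0, 3]
r1 m[φ2→sun] = [3, 1, 1, 1]
r1 m[φ2→slip] = [1, 1, 7, 4]
r1 m[φ3→rain] = [0, 0, 0, 3]
r1 m[φ3→ice] = [0, 0, 0, 3]
r1 m[φ4→sun] = [1, 5, 0, 0]
r1 m[φ4→slip] = [1, 1, 0, 1]
r1 m[sun→φ0] = [0, 0, 0, 0]
r1 m[sun→φ2] = [0, 0, 0, 0]
r1 m[sun→φ4] = [0, 0, 0, 0]
r1 m[wind→φ0] = [0, 0, 0, 0]
r1 m[wind→φ1] = [0, 0, 0, 0]
r1 m[rain→φ1] = [0, 0, 0, 0]
r1 m[rain→φ3] = [0, 0, 0, 0]
r1 m[slip→φ2] = [0, 0, 0, 0]
r1 m[slip→φ4] = [0, 0, 0, 0]
r1 m[ice→φ3] = [0, 0, 0, 0]
r2 m[φ0→sun] = [5, 3, 0, 3]
r2 m[φ0→wind] = [3, 4, 0, 2]
r2 m[φ1→wind] = [5, 1, 0, 2]
r2 m[φ1→rain] = [1, 4, 0, 3]
r2 m[φ2→sun] = [3, 1, 1, 1]
r2 m[φ2→slip] = [1, 1, 7, 4]
r2 m[φ3→rain] = [0, 0, 0, 3]
r2 m[φ3→ice] = [0, 0, 0, 3]
r2 m[φ4→sun] = [1, 5, 0, 0]
r2 m[φ4→slip] = [1, 1, 0, 1]
r2 m[sun→φ0] = [4, 6, 1, 1]
r2 m[sun→φ2] = [6, 8, 0, 3]
r2 m[sun→φ4] = [8, 4, 1, 4]
r2 m[wind→φ0] = [5, 1, 0, 2]
r2 m[wind→φ1] = [3, 4, 0, 2]
r2 m[rain→φ1] = [0, 0, 0, 3]
r2 m[rain→φ3] = [1, 4, 0, 3]
r2 m[slip→φ2] = [1, 1, 0, 1]
r2 m[slip→φ4] = [1, 1, 7, 4]
r2 m[ice→φ3] = [0, 0, 0, 0]
r3 m[φ0→sun] = [5, 5, 0, 5]
r3 m[φ0→wind] = [4, 5, 1, 3]
r3 m[φ1→wind] = [5, 1, 0, 2]
r3 m[φ1→rain] = [4, 4, 0, 7]
r3 m[φ2→sun] = [4, 2, 2, 2]
r3 m[φ2→slip] = [1, 6, 9, 7]
r3 m[φ3→rain] = [0, 0, 0, 3]
r3 m[φ3→ice] = [0, 4, 1, 3]
r3 m[φ4→sun] = [2, 6, 5, 2]
r3 m[φ4→slip] = [5, 8, 1, 2]
r3 m[sun→φ0] = [4, 6, 1, 1]
r3 m[sun→φ2] = [6, 8, 0, 3]
r3 m[sun→φ4] = [8, 4, 1, 4]
r3 m[wind→φ0] = [5, 1, 0, 2]
r3 m[wind→φ1] = [3, 4, 0, 2]
r3 m[rain→φ1] = [0, 0, 0, 3]
r3 m[rain→φ3] = [1, 4, 0, 3]
r3 m[slip→φ2] = [1, 1, 0, 1]
r3 m[slip→φ4] = [1, 1, 7, 4]
r3 m[ice→φ3] = [0, 0, 0, 0]
r4 m[φ0→sun] = [5, 5, 0, 5]
r4 m[φ0→wind] = [4, 5, 1, 3]
r4 m[φ1→wind] = [5, 1, 0, 2]
r4 m[φ1→rain] = [4, 4, 0, 7]
r4 m[φ2→sun] = [4, 2, 2, 2]
r4 m[φ2→slip] = [1, 6, 9, 7]
r4 m[φ3→rain] = [0, 0, 0, 3]
r4 m[φ3→ice] = [0, 4, 1, 3]
r4 m[φ4→sun] = [2, 6, 5, 2]
r4 m[φ4→slip] = [5, 8, 1, 2]
r4 m[sun→φ0] = [6, 8, 7, 4]
r4 m[sun→φ2] = [7, 11, 5, 7]
r4 m[sun→φ4] = [9, 7, 2, 7]
r4 m[wind→φ0] = [5, 1, 0, 2]
r4 m[wind→φ1] = [4, 5, 1, 3]
r4 m[rain→φ1] = [0, 0, 0, 3]
r4 m[rain→φ3] = [4, 4, 0, 7]
r4 m[slip→φ2] = [5, 8, 1, 2]
r4 m[slip→φ4] = [1, 6, 9, 7]
r4 m[ice→φ3] = [0, 0, 0, 0]
no fixed point within 4 rounds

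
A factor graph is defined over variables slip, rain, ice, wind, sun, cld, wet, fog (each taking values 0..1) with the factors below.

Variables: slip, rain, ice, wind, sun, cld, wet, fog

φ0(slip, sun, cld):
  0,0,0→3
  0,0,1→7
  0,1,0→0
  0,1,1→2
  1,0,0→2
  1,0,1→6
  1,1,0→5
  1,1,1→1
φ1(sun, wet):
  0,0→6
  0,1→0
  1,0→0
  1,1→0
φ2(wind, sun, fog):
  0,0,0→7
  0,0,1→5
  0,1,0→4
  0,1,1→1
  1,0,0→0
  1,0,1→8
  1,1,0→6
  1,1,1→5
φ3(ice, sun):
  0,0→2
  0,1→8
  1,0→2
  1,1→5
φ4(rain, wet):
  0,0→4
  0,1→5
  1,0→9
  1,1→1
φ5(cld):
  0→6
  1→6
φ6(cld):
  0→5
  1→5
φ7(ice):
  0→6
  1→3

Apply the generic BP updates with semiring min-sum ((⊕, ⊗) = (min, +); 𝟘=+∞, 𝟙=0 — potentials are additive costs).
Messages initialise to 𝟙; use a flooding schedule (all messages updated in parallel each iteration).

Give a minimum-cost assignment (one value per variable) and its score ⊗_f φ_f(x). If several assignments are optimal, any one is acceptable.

init: all messages = 𝟙 over 2 values
r1 m[φ0→slip] = [0, 1]
r1 m[φ0→sun] = [2, 0]
r1 m[φ0→cld] = [0, 1]
r1 m[φ1→sun] = [0, 0]
r1 m[φ1→wet] = [0, 0]
r1 m[φ2→wind] = [1, 0]
r1 m[φ2→sun] = [0, 1]
r1 m[φ2→fog] = [0, 1]
r1 m[φ3→ice] = [2, 2]
r1 m[φ3→sun] = [2, 5]
r1 m[φ4→rain] = [4, 1]
r1 m[φ4→wet] = [4, 1]
r1 m[φ5→cld] = [6, 6]
r1 m[φ6→cld] = [5, 5]
r1 m[φ7→ice] = [6, 3]
r1 m[slip→φ0] = [0, 0]
r1 m[rain→φ4] = [0, 0]
r1 m[ice→φ3] = [0, 0]
r1 m[ice→φ7] = [0, 0]
r1 m[wind→φ2] = [0, 0]
r1 m[sun→φ0] = [0, 0]
r1 m[sun→φ1] = [0, 0]
r1 m[sun→φ2] = [0, 0]
r1 m[sun→φ3] = [0, 0]
r1 m[cld→φ0] = [0, 0]
r1 m[cld→φ5] = [0, 0]
r1 m[cld→φ6] = [0, 0]
r1 m[wet→φ1] = [0, 0]
r1 m[wet→φ4] = [0, 0]
r1 m[fog→φ2] = [0, 0]
r2 m[φ0→slip] = [0, 1]
r2 m[φ0→sun] = [2, 0]
r2 m[φ0→cld] = [0, 1]
r2 m[φ1→sun] = [0, 0]
r2 m[φ1→wet] = [0, 0]
r2 m[φ2→wind] = [1, 0]
r2 m[φ2→sun] = [0, 1]
r2 m[φ2→fog] = [0, 1]
r2 m[φ3→ice] = [2, 2]
r2 m[φ3→sun] = [2, 5]
r2 m[φ4→rain] = [4, 1]
r2 m[φ4→wet] = [4, 1]
r2 m[φ5→cld] = [6, 6]
r2 m[φ6→cld] = [5, 5]
r2 m[φ7→ice] = [6, 3]
r2 m[slip→φ0] = [0, 0]
r2 m[rain→φ4] = [0, 0]
r2 m[ice→φ3] = [6, 3]
r2 m[ice→φ7] = [2, 2]
r2 m[wind→φ2] = [0, 0]
r2 m[sun→φ0] = [2, 6]
r2 m[sun→φ1] = [4, 6]
r2 m[sun→φ2] = [4, 5]
r2 m[sun→φ3] = [2, 1]
r2 m[cld→φ0] = [11, 11]
r2 m[cld→φ5] = [5, 6]
r2 m[cld→φ6] = [6, 7]
r2 m[wet→φ1] = [4, 1]
r2 m[wet→φ4] = [0, 0]
r2 m[fog→φ2] = [0, 0]
r3 m[φ0→slip] = [16, 15]
r3 m[φ0→sun] = [13, 11]
r3 m[φ0→cld] = [4, 7]
r3 m[φ1→sun] = [1, 1]
r3 m[φ1→wet] = [6, 4]
r3 m[φ2→wind] = [6, 4]
r3 m[φ2→sun] = [0, 1]
r3 m[φ2→fog] = [4, 6]
r3 m[φ3→ice] = [4, 4]
r3 m[φ3→sun] = [5, 8]
r3 m[φ4→rain] = [4, 1]
r3 m[φ4→wet] = [4, 1]
r3 m[φ5→cld] = [6, 6]
r3 m[φ6→cld] = [5, 5]
r3 m[φ7→ice] = [6, 3]
r3 m[slip→φ0] = [0, 0]
r3 m[rain→φ4] = [0, 0]
r3 m[ice→φ3] = [6, 3]
r3 m[ice→φ7] = [2, 2]
r3 m[wind→φ2] = [0, 0]
r3 m[sun→φ0] = [2, 6]
r3 m[sun→φ1] = [4, 6]
r3 m[sun→φ2] = [4, 5]
r3 m[sun→φ3] = [2, 1]
r3 m[cld→φ0] = [11, 11]
r3 m[cld→φ5] = [5, 6]
r3 m[cld→φ6] = [6, 7]
r3 m[wet→φ1] = [4, 1]
r3 m[wet→φ4] = [0, 0]
r3 m[fog→φ2] = [0, 0]
r4 m[φ0→slip] = [16, 15]
r4 m[φ0→sun] = [13, 11]
r4 m[φ0→cld] = [4, 7]
r4 m[φ1→sun] = [1, 1]
r4 m[φ1→wet] = [6, 4]
r4 m[φ2→wind] = [6, 4]
r4 m[φ2→sun] = [0, 1]
r4 m[φ2→fog] = [4, 6]
r4 m[φ3→ice] = [4, 4]
r4 m[φ3→sun] = [5, 8]
r4 m[φ4→rain] = [4, 1]
r4 m[φ4→wet] = [4, 1]
r4 m[φ5→cld] = [6, 6]
r4 m[φ6→cld] = [5, 5]
r4 m[φ7→ice] = [6, 3]
r4 m[slip→φ0] = [0, 0]
r4 m[rain→φ4] = [0, 0]
r4 m[ice→φ3] = [6, 3]
r4 m[ice→φ7] = [4, 4]
r4 m[wind→φ2] = [0, 0]
r4 m[sun→φ0] = [6, 10]
r4 m[sun→φ1] = [18, 20]
r4 m[sun→φ2] = [19, 20]
r4 m[sun→φ3] = [14, 13]
r4 m[cld→φ0] = [11, 11]
r4 m[cld→φ5] = [9, 12]
r4 m[cld→φ6] = [10, 13]
r4 m[wet→φ1] = [4, 1]
r4 m[wet→φ4] = [6, 4]
r4 m[fog→φ2] = [0, 0]
r5 m[φ0→slip] = [20, 19]
r5 m[φ0→sun] = [13, 11]
r5 m[φ0→cld] = [8, 11]
r5 m[φ1→sun] = [1, 1]
r5 m[φ1→wet] = [20, 18]
r5 m[φ2→wind] = [21, 19]
r5 m[φ2→sun] = [0, 1]
r5 m[φ2→fog] = [19, 21]
r5 m[φ3→ice] = [16, 16]
r5 m[φ3→sun] = [5, 8]
r5 m[φ4→rain] = [9, 5]
r5 m[φ4→wet] = [4, 1]
r5 m[φ5→cld] = [6, 6]
r5 m[φ6→cld] = [5, 5]
r5 m[φ7→ice] = [6, 3]
r5 m[slip→φ0] = [0, 0]
r5 m[rain→φ4] = [0, 0]
r5 m[ice→φ3] = [6, 3]
r5 m[ice→φ7] = [4, 4]
r5 m[wind→φ2] = [0, 0]
r5 m[sun→φ0] = [6, 10]
r5 m[sun→φ1] = [18, 20]
r5 m[sun→φ2] = [19, 20]
r5 m[sun→φ3] = [14, 13]
r5 m[cld→φ0] = [11, 11]
r5 m[cld→φ5] = [9, 12]
r5 m[cld→φ6] = [10, 13]
r5 m[wet→φ1] = [4, 1]
r5 m[wet→φ4] = [6, 4]
r5 m[fog→φ2] = [0, 0]
r6 m[φ0→slip] = [20, 19]
r6 m[φ0→sun] = [13, 11]
r6 m[φ0→cld] = [8, 11]
r6 m[φ1→sun] = [1, 1]
r6 m[φ1→wet] = [20, 18]
r6 m[φ2→wind] = [21, 19]
r6 m[φ2→sun] = [0, 1]
r6 m[φ2→fog] = [19, 21]
r6 m[φ3→ice] = [16, 16]
r6 m[φ3→sun] = [5, 8]
r6 m[φ4→rain] = [9, 5]
r6 m[φ4→wet] = [4, 1]
r6 m[φ5→cld] = [6, 6]
r6 m[φ6→cld] = [5, 5]
r6 m[φ7→ice] = [6, 3]
r6 m[slip→φ0] = [0, 0]
r6 m[rain→φ4] = [0, 0]
r6 m[ice→φ3] = [6, 3]
r6 m[ice→φ7] = [16, 16]
r6 m[wind→φ2] = [0, 0]
r6 m[sun→φ0] = [6, 10]
r6 m[sun→φ1] = [18, 20]
r6 m[sun→φ2] = [19, 20]
r6 m[sun→φ3] = [14, 13]
r6 m[cld→φ0] = [11, 11]
r6 m[cld→φ5] = [13, 16]
r6 m[cld→φ6] = [14, 17]
r6 m[wet→φ1] = [4, 1]
r6 m[wet→φ4] = [20, 18]
r6 m[fog→φ2] = [0, 0]
r7 m[φ0→slip] = [20, 19]
r7 m[φ0→sun] = [13, 11]
r7 m[φ0→cld] = [8, 11]
r7 m[φ1→sun] = [1, 1]
r7 m[φ1→wet] = [20, 18]
r7 m[φ2→wind] = [21, 19]
r7 m[φ2→sun] = [0, 1]
r7 m[φ2→fog] = [19, 21]
r7 m[φ3→ice] = [16, 16]
r7 m[φ3→sun] = [5, 8]
r7 m[φ4→rain] = [23, 19]
r7 m[φ4→wet] = [4, 1]
r7 m[φ5→cld] = [6, 6]
r7 m[φ6→cld] = [5, 5]
r7 m[φ7→ice] = [6, 3]
r7 m[slip→φ0] = [0, 0]
r7 m[rain→φ4] = [0, 0]
r7 m[ice→φ3] = [6, 3]
r7 m[ice→φ7] = [16, 16]
r7 m[wind→φ2] = [0, 0]
r7 m[sun→φ0] = [6, 10]
r7 m[sun→φ1] = [18, 20]
r7 m[sun→φ2] = [19, 20]
r7 m[sun→φ3] = [14, 13]
r7 m[cld→φ0] = [11, 11]
r7 m[cld→φ5] = [13, 16]
r7 m[cld→φ6] = [14, 17]
r7 m[wet→φ1] = [4, 1]
r7 m[wet→φ4] = [20, 18]
r7 m[fog→φ2] = [0, 0]
r8 m[φ0→slip] = [20, 19]
r8 m[φ0→sun] = [13, 11]
r8 m[φ0→cld] = [8, 11]
r8 m[φ1→sun] = [1, 1]
r8 m[φ1→wet] = [20, 18]
r8 m[φ2→wind] = [21, 19]
r8 m[φ2→sun] = [0, 1]
r8 m[φ2→fog] = [19, 21]
r8 m[φ3→ice] = [16, 16]
r8 m[φ3→sun] = [5, 8]
r8 m[φ4→rain] = [23, 19]
r8 m[φ4→wet] = [4, 1]
r8 m[φ5→cld] = [6, 6]
r8 m[φ6→cld] = [5, 5]
r8 m[φ7→ice] = [6, 3]
r8 m[slip→φ0] = [0, 0]
r8 m[rain→φ4] = [0, 0]
r8 m[ice→φ3] = [6, 3]
r8 m[ice→φ7] = [16, 16]
r8 m[wind→φ2] = [0, 0]
r8 m[sun→φ0] = [6, 10]
r8 m[sun→φ1] = [18, 20]
r8 m[sun→φ2] = [19, 20]
r8 m[sun→φ3] = [14, 13]
r8 m[cld→φ0] = [11, 11]
r8 m[cld→φ5] = [13, 16]
r8 m[cld→φ6] = [14, 17]
r8 m[wet→φ1] = [4, 1]
r8 m[wet→φ4] = [20, 18]
r8 m[fog→φ2] = [0, 0]
fixed point reached at round 8
traceback from slip: (slip=1, rain=1, ice=1, wind=1, sun=0, cld=0, wet=1, fog=0), score=19

assignment: (slip=1, rain=1, ice=1, wind=1, sun=0, cld=0, wet=1, fog=0); score = 19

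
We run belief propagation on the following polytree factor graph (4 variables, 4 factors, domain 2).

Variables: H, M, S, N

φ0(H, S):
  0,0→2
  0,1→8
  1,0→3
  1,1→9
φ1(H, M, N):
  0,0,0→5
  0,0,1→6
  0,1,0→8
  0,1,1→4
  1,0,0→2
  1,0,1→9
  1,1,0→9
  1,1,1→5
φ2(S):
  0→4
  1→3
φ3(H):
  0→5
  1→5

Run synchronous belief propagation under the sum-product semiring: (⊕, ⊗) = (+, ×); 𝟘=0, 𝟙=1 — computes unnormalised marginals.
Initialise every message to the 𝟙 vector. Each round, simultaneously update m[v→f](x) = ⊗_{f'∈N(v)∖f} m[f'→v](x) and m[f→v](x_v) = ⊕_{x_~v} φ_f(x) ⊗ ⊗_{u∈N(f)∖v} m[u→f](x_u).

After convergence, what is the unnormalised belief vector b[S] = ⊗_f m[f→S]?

init: all messages = 𝟙 over 2 values
r1 m[φ0→H] = [10, 12]
r1 m[φ0→S] = [5, 17]
r1 m[φ1→H] = [23, 25]
r1 m[φ1→M] = [22, 26]
r1 m[φ1→N] = [24, 24]
r1 m[φ2→S] = [4, 3]
r1 m[φ3→H] = [5, 5]
r1 m[H→φ0] = [1, 1]
r1 m[H→φ1] = [1, 1]
r1 m[H→φ3] = [1, 1]
r1 m[M→φ1] = [1, 1]
r1 m[S→φ0] = [1, 1]
r1 m[S→φ2] = [1, 1]
r1 m[N→φ1] = [1, 1]
r2 m[φ0→H] = [10, 12]
r2 m[φ0→S] = [5, 17]
r2 m[φ1→H] = [23, 25]
r2 m[φ1→M] = [22, 26]
r2 m[φ1→N] = [24, 24]
r2 m[φ2→S] = [4, 3]
r2 m[φ3→H] = [5, 5]
r2 m[H→φ0] = [115, 125]
r2 m[H→φ1] = [50, 60]
r2 m[H→φ3] = [230, 300]
r2 m[M→φ1] = [1, 1]
r2 m[S→φ0] = [4, 3]
r2 m[S→φ2] = [5, 17]
r2 m[N→φ1] = [1, 1]
r3 m[φ0→H] = [32, 39]
r3 m[φ0→S] = [605, 2045]
r3 m[φ1→H] = [23, 25]
r3 m[φ1→M] = [1210, 1440]
r3 m[φ1→N] = [1310, 1340]
r3 m[φ2→S] = [4, 3]
r3 m[φ3→H] = [5, 5]
r3 m[H→φ0] = [115, 125]
r3 m[H→φ1] = [50, 60]
r3 m[H→φ3] = [230, 300]
r3 m[M→φ1] = [1, 1]
r3 m[S→φ0] = [4, 3]
r3 m[S→φ2] = [5, 17]
r3 m[N→φ1] = [1, 1]
r4 m[φ0→H] = [32, 39]
r4 m[φ0→S] = [605, 2045]
r4 m[φ1→H] = [23, 25]
r4 m[φ1→M] = [1210, 1440]
r4 m[φ1→N] = [1310, 1340]
r4 m[φ2→S] = [4, 3]
r4 m[φ3→H] = [5, 5]
r4 m[H→φ0] = [115, 125]
r4 m[H→φ1] = [160, 195]
r4 m[H→φ3] = [736, 975]
r4 m[M→φ1] = [1, 1]
r4 m[S→φ0] = [4, 3]
r4 m[S→φ2] = [605, 2045]
r4 m[N→φ1] = [1, 1]
r5 m[φ0→H] = [32, 39]
r5 m[φ0→S] = [605, 2045]
r5 m[φ1→H] = [23, 25]
r5 m[φ1→M] = [3905, 4650]
r5 m[φ1→N] = [4225, 4330]
r5 m[φ2→S] = [4, 3]
r5 m[φ3→H] = [5, 5]
r5 m[H→φ0] = [115, 125]
r5 m[H→φ1] = [160, 195]
r5 m[H→φ3] = [736, 975]
r5 m[M→φ1] = [1, 1]
r5 m[S→φ0] = [4, 3]
r5 m[S→φ2] = [605, 2045]
r5 m[N→φ1] = [1, 1]
r6 m[φ0→H] = [32, 39]
r6 m[φ0→S] = [605, 2045]
r6 m[φ1→H] = [23, 25]
r6 m[φ1→M] = [3905, 4650]
r6 m[φ1→N] = [4225, 4330]
r6 m[φ2→S] = [4, 3]
r6 m[φ3→H] = [5, 5]
r6 m[H→φ0] = [115, 125]
r6 m[H→φ1] = [160, 195]
r6 m[H→φ3] = [736, 975]
r6 m[M→φ1] = [1, 1]
r6 m[S→φ0] = [4, 3]
r6 m[S→φ2] = [605, 2045]
r6 m[N→φ1] = [1, 1]
fixed point reached at round 6
b[S] = ⊗ incoming = [2420, 6135]

b[S] = [2420, 6135]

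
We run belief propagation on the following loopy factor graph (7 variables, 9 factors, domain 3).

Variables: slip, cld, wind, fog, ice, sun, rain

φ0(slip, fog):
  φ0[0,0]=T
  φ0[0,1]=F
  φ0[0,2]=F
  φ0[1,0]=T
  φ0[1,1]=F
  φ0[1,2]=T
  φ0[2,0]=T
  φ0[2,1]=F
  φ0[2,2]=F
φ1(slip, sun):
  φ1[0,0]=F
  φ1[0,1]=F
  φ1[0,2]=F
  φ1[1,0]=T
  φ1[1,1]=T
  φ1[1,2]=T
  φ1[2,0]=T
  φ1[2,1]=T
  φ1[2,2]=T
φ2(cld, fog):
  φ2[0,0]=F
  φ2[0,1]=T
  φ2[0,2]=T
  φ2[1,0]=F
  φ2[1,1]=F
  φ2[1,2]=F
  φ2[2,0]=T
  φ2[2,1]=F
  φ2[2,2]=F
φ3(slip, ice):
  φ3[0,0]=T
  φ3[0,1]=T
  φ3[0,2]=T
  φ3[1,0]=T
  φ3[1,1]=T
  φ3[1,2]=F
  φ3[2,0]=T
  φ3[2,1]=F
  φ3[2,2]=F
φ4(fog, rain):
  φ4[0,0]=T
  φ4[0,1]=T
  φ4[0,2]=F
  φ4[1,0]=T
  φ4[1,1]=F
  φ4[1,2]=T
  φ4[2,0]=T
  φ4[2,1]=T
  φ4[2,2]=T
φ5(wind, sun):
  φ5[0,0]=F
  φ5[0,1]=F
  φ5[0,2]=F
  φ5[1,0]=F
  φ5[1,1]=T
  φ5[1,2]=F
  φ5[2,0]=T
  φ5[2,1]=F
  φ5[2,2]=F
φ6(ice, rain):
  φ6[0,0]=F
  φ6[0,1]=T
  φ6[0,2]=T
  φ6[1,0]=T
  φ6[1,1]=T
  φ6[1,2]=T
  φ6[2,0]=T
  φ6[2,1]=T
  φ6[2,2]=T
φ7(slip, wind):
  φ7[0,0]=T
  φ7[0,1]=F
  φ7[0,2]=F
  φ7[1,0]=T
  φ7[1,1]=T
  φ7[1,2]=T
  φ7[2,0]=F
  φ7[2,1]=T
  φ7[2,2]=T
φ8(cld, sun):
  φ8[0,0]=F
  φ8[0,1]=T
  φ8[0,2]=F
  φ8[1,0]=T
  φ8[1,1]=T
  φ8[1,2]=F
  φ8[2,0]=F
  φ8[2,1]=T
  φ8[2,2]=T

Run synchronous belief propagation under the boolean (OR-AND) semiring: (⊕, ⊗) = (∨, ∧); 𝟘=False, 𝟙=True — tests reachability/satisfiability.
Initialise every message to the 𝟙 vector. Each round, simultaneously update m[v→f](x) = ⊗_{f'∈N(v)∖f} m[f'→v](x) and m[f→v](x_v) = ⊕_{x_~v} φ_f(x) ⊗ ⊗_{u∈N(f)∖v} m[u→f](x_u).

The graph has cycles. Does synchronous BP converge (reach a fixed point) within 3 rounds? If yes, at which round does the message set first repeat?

init: all messages = 𝟙 over 3 values
r1 m[φ0→slip] = [T, T, T]
r1 m[φ0→fog] = [T, F, T]
r1 m[φ1→slip] = [F, T, T]
r1 m[φ1→sun] = [T, T, T]
r1 m[φ2→cld] = [T, F, T]
r1 m[φ2→fog] = [T, T, T]
r1 m[φ3→slip] = [T, T, T]
r1 m[φ3→ice] = [T, T, T]
r1 m[φ4→fog] = [T, T, T]
r1 m[φ4→rain] = [T, T, T]
r1 m[φ5→wind] = [F, T, T]
r1 m[φ5→sun] = [T, T, F]
r1 m[φ6→ice] = [T, T, T]
r1 m[φ6→rain] = [T, T, T]
r1 m[φ7→slip] = [T, T, T]
r1 m[φ7→wind] = [T, T, T]
r1 m[φ8→cld] = [T, T, T]
r1 m[φ8→sun] = [T, T, T]
r1 m[slip→φ0] = [T, T, T]
r1 m[slip→φ1] = [T, T, T]
r1 m[slip→φ3] = [T, T, T]
r1 m[slip→φ7] = [T, T, T]
r1 m[cld→φ2] = [T, T, T]
r1 m[cld→φ8] = [T, T, T]
r1 m[wind→φ5] = [T, T, T]
r1 m[wind→φ7] = [T, T, T]
r1 m[fog→φ0] = [T, T, T]
r1 m[fog→φ2] = [T, T, T]
r1 m[fog→φ4] = [T, T, T]
r1 m[ice→φ3] = [T, T, T]
r1 m[ice→φ6] = [T, T, T]
r1 m[sun→φ1] = [T, T, T]
r1 m[sun→φ5] = [T, T, T]
r1 m[sun→φ8] = [T, T, T]
r1 m[rain→φ4] = [T, T, T]
r1 m[rain→φ6] = [T, T, T]
r2 m[φ0→slip] = [T, T, T]
r2 m[φ0→fog] = [T, F, T]
r2 m[φ1→slip] = [F, T, T]
r2 m[φ1→sun] = [T, T, T]
r2 m[φ2→cld] = [T, F, T]
r2 m[φ2→fog] = [T, T, T]
r2 m[φ3→slip] = [T, T, T]
r2 m[φ3→ice] = [T, T, T]
r2 m[φ4→fog] = [T, T, T]
r2 m[φ4→rain] = [T, T, T]
r2 m[φ5→wind] = [F, T, T]
r2 m[φ5→sun] = [T, T, F]
r2 m[φ6→ice] = [T, T, T]
r2 m[φ6→rain] = [T, T, T]
r2 m[φ7→slip] = [T, T, T]
r2 m[φ7→wind] = [T, T, T]
r2 m[φ8→cld] = [T, T, T]
r2 m[φ8→sun] = [T, T, T]
r2 m[slip→φ0] = [F, T, T]
r2 m[slip→φ1] = [T, T, T]
r2 m[slip→φ3] = [F, T, T]
r2 m[slip→φ7] = [F, T, T]
r2 m[cld→φ2] = [T, T, T]
r2 m[cld→φ8] = [T, F, T]
r2 m[wind→φ5] = [T, T, T]
r2 m[wind→φ7] = [F, T, T]
r2 m[fog→φ0] = [T, T, T]
r2 m[fog→φ2] = [T, F, T]
r2 m[fog→φ4] = [T, F, T]
r2 m[ice→φ3] = [T, T, T]
r2 m[ice→φ6] = [T, T, T]
r2 m[sun→φ1] = [T, T, F]
r2 m[sun→φ5] = [T, T, T]
r2 m[sun→φ8] = [T, T, F]
r2 m[rain→φ4] = [T, T, T]
r2 m[rain→φ6] = [T, T, T]
r3 m[φ0→slip] = [T, T, T]
r3 m[φ0→fog] = [T, F, T]
r3 m[φ1→slip] = [F, T, T]
r3 m[φ1→sun] = [T, T, T]
r3 m[φ2→cld] = [T, F, T]
r3 m[φ2→fog] = [T, T, T]
r3 m[φ3→slip] = [T, T, T]
r3 m[φ3→ice] = [T, T, F]
r3 m[φ4→fog] = [T, T, T]
r3 m[φ4→rain] = [T, T, T]
r3 m[φ5→wind] = [F, T, T]
r3 m[φ5→sun] = [T, T, F]
r3 m[φ6→ice] = [T, T, T]
r3 m[φ6→rain] = [T, T, T]
r3 m[φ7→slip] = [F, T, T]
r3 m[φ7→wind] = [T, T, T]
r3 m[φ8→cld] = [T, T, T]
r3 m[φ8→sun] = [F, T, T]
r3 m[slip→φ0] = [F, T, T]
r3 m[slip→φ1] = [T, T, T]
r3 m[slip→φ3] = [F, T, T]
r3 m[slip→φ7] = [F, T, T]
r3 m[cld→φ2] = [T, T, T]
r3 m[cld→φ8] = [T, F, T]
r3 m[wind→φ5] = [T, T, T]
r3 m[wind→φ7] = [F, T, T]
r3 m[fog→φ0] = [T, T, T]
r3 m[fog→φ2] = [T, F, T]
r3 m[fog→φ4] = [T, F, T]
r3 m[ice→φ3] = [T, T, T]
r3 m[ice→φ6] = [T, T, T]
r3 m[sun→φ1] = [T, T, F]
r3 m[sun→φ5] = [T, T, T]
r3 m[sun→φ8] = [T, T, F]
r3 m[rain→φ4] = [T, T, T]
r3 m[rain→φ6] = [T, T, T]
no fixed point within 3 rounds

NOT CONVERGED within 3 rounds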